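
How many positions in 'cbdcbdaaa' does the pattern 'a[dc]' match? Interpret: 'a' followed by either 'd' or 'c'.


Pattern: a[dc] means 'a' followed by either 'd' or 'c'.
Scanning 'cbdcbdaaa' position-by-position:
  Pos 0: window 'cb' -> no
  Pos 1: window 'bd' -> no
  Pos 2: window 'dc' -> no
  Pos 3: window 'cb' -> no
  Pos 4: window 'bd' -> no
  Pos 5: window 'da' -> no
  Pos 6: window 'aa' -> no
  Pos 7: window 'aa' -> no
  Pos 8: window 'a' -> no
Total matches: 0

0


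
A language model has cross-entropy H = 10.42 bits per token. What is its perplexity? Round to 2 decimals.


Perplexity formula: PP = 2^H
H = 10.42
PP = 2^10.42
Decompose: 2^10.42 = 2^10 * 2^0.42
2^10 = 1024, 2^0.42 ~ 1.3379276
PP ~ 1024 * 1.3379276 = 1370.0378624
Rounded to 2 decimals: 1370.04

1370.04


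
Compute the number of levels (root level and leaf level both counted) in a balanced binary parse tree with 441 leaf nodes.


In a balanced binary tree with n leaves the deepest leaf is ceil(log2(n)) edges below the root,
so counting node levels inclusive of root and leaves gives ceil(log2(n)) + 1 levels.
log2(441) = 8.7846
ceil(8.7846) = 9
levels = 9 + 1 = 10

10


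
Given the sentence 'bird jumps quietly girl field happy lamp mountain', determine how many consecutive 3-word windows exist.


Word trigrams from [8] words:
  Trigram 1: (bird jumps quietly)
  Trigram 2: (jumps quietly girl)
  Trigram 3: (quietly girl field)
  Trigram 4: (girl field happy)
  Trigram 5: (field happy lamp)
  Trigram 6: (happy lamp mountain)
Total word trigrams: 8 - 2 = 6

6


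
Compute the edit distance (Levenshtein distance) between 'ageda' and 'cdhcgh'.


Building DP table for s1='ageda' (len 5) and s2='cdhcgh' (len 6):
       c  d  h  c  g  h
    0  1  2  3  4  5  6
  a 1  1  2  3  4  5  6
  g 2  2  2  3  4  4  5
  e 3  3  3  3  4  5  5
  d 4  4  3  4  4  5  6
  a 5  5  4  4  5  5  6
Edit distance = dp[5][6] = 6

6


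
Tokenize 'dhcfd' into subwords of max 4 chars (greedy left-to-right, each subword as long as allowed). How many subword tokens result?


'dhcfd' has 5 characters.
Chunking with max size 4:
  Chunk 1: 'dhcf' (positions 0-3)
  Chunk 2: 'd' (positions 4-4)
Total chunks: ceil(5 / 4) = 2

2


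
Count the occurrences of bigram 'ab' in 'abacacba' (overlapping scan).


Scanning 'abacacba' for bigram 'ab':
  Position 0: 'ab' -> MATCH
  Position 1: 'ba' -> no
  Position 2: 'ac' -> no
  Position 3: 'ca' -> no
  Position 4: 'ac' -> no
  Position 5: 'cb' -> no
  Position 6: 'ba' -> no
Total matches: 1

1


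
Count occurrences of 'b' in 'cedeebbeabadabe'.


Scanning 'cedeebbeabadabe' for 'b':
  Position 5: 'b' -> MATCH (count: 1)
  Position 6: 'b' -> MATCH (count: 2)
  Position 9: 'b' -> MATCH (count: 3)
  Position 13: 'b' -> MATCH (count: 4)
Total occurrences of 'b': 4

4


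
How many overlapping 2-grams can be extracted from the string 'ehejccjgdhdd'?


String 'ehejccjgdhdd' has length L = 12.
Number of overlapping n-grams = L - n + 1
Substituting: 12 - 2 + 1 = 11

11


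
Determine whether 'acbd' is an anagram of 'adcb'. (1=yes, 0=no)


Sort characters of 'acbd': 'abcd'
Sort characters of 'adcb': 'abcd'
Sorted forms match -> they ARE anagrams
Result: 1

1


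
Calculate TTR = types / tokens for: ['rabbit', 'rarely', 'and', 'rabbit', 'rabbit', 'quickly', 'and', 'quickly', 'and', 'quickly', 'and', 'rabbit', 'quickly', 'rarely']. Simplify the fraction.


Tokens: 14
Unique types: ('and', 'quickly', 'rabbit', 'rarely') = 4
TTR = 4/14
Simplify: divide both by 2 -> 2/7
TTR = 2/7

2/7


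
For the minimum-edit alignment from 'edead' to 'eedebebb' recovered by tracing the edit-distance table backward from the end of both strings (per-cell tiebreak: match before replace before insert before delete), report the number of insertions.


Edit distance = 5. Backtracking from cell (5, 8) with preference match > replace > insert > delete,
then listing the resulting alignment 'edead' -> 'eedebebb' left to right:
  Step 1: insert 'e' [insertion #1]
  Step 2: keep 'e'
  Step 3: keep 'd'
  Step 4: insert 'e' [insertion #2]
  Step 5: insert 'b' [insertion #3]
  Step 6: keep 'e'
  Step 7: replace a->b
  Step 8: replace d->b
Total insertions: 3

3


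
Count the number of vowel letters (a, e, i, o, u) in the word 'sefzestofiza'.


Scanning each character of 'sefzestofiza':
  Position 1: 's' -> consonant (running count: 0)
  Position 2: 'e' -> vowel (running count: 1)
  Position 3: 'f' -> consonant (running count: 1)
  Position 4: 'z' -> consonant (running count: 1)
  Position 5: 'e' -> vowel (running count: 2)
  Position 6: 's' -> consonant (running count: 2)
  Position 7: 't' -> consonant (running count: 2)
  Position 8: 'o' -> vowel (running count: 3)
  Position 9: 'f' -> consonant (running count: 3)
  Position 10: 'i' -> vowel (running count: 4)
  Position 11: 'z' -> consonant (running count: 4)
  Position 12: 'a' -> vowel (running count: 5)
Total vowels: 5

5


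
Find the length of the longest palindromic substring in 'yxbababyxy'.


Scanning 'yxbababyxy' for palindromic substrings.
Substring at positions 2-6: 'babab'.
Check: reverse('babab') = 'babab' -> palindrome confirmed.
Neighbouring characters ('x' / 'y') break symmetry, so it cannot extend further.
No longer palindromic substring exists; longest length = 5

5


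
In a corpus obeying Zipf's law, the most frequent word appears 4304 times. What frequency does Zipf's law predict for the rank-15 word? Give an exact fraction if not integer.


Zipf's law: freq(rank) = f1 / rank
f1 = 4304, rank = 15
freq = 4304 / 15
GCD(4304, 15) = 1
Simplified: 4304/15

4304/15


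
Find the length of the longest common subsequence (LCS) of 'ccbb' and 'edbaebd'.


DP table for LCS of 'ccbb' and 'edbaebd':
       e  d  b  a  e  b  d
    0  0  0  0  0  0  0  0
  c 0  0  0  0  0  0  0  0
  c 0  0  0  0  0  0  0  0
  b 0  0  0  1  1  1  1  1
  b 0  0  0  1  1  1  2  2
LCS: 'bb'
LCS length = 2

2


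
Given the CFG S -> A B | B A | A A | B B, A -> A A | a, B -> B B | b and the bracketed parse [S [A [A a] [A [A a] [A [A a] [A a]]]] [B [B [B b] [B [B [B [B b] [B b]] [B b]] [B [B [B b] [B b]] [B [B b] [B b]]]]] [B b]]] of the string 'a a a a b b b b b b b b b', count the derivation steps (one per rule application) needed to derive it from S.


Every bracketed nonterminal node [X ...] in the tree is produced by exactly one rule application.
Reading the tree off as a leftmost derivation:
  Step 1: S  =>  A B   (applied S -> A B)
  Step 2: A B  =>  A A B   (applied A -> A A)
  Step 3: A A B  =>  a A B   (applied A -> a)
  Step 4: a A B  =>  a A A B   (applied A -> A A)
  Step 5: a A A B  =>  a a A B   (applied A -> a)
  Step 6: a a A B  =>  a a A A B   (applied A -> A A)
  Step 7: a a A A B  =>  a a a A B   (applied A -> a)
  Step 8: a a a A B  =>  a a a a B   (applied A -> a)
  Step 9: a a a a B  =>  a a a a B B   (applied B -> B B)
  Step 10: a a a a B B  =>  a a a a B B B   (applied B -> B B)
  Step 11: a a a a B B B  =>  a a a a b B B   (applied B -> b)
  Step 12: a a a a b B B  =>  a a a a b B B B   (applied B -> B B)
  Step 13: a a a a b B B B  =>  a a a a b B B B B   (applied B -> B B)
  Step 14: a a a a b B B B B  =>  a a a a b B B B B B   (applied B -> B B)
  Step 15: a a a a b B B B B B  =>  a a a a b b B B B B   (applied B -> b)
  Step 16: a a a a b b B B B B  =>  a a a a b b b B B B   (applied B -> b)
  Step 17: a a a a b b b B B B  =>  a a a a b b b b B B   (applied B -> b)
  Step 18: a a a a b b b b B B  =>  a a a a b b b b B B B   (applied B -> B B)
  Step 19: a a a a b b b b B B B  =>  a a a a b b b b B B B B   (applied B -> B B)
  Step 20: a a a a b b b b B B B B  =>  a a a a b b b b b B B B   (applied B -> b)
  Step 21: a a a a b b b b b B B B  =>  a a a a b b b b b b B B   (applied B -> b)
  Step 22: a a a a b b b b b b B B  =>  a a a a b b b b b b B B B   (applied B -> B B)
  Step 23: a a a a b b b b b b B B B  =>  a a a a b b b b b b b B B   (applied B -> b)
  Step 24: a a a a b b b b b b b B B  =>  a a a a b b b b b b b b B   (applied B -> b)
  Step 25: a a a a b b b b b b b b B  =>  a a a a b b b b b b b b b   (applied B -> b)
Final yield: a a a a b b b b b b b b b
Total rewrite steps: 25

25


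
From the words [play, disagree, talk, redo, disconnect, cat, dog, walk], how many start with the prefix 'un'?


Checking each word for prefix 'un':
  'play' -> no (count: 0)
  'disagree' -> no (count: 0)
  'talk' -> no (count: 0)
  'redo' -> no (count: 0)
  'disconnect' -> no (count: 0)
  'cat' -> no (count: 0)
  'dog' -> no (count: 0)
  'walk' -> no (count: 0)
Total with prefix 'un': 0

0


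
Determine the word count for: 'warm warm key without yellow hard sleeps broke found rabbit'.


Counting words by splitting on spaces:
  Word 1: 'warm'
  Word 2: 'warm'
  Word 3: 'key'
  Word 4: 'without'
  Word 5: 'yellow'
  Word 6: 'hard'
  Word 7: 'sleeps'
  Word 8: 'broke'
  Word 9: 'found'
  Word 10: 'rabbit'
Total words: 10

10


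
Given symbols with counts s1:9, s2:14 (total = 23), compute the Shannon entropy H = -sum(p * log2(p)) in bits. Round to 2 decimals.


Computing entropy H = -sum(p_i * log2(p_i)):
  s1: p = 9/23 = 0.3913, -p*log2(p) = 0.5297
  s2: p = 14/23 = 0.6087, -p*log2(p) = 0.4360
H = sum of terms = 0.9657
Rounded to 2 decimals: 0.97

0.97


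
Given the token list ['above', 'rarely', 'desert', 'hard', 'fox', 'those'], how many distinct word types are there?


Listing all tokens and tracking unique types:
  Token 1: 'above' -> NEW (unique so far: 1)
  Token 2: 'rarely' -> NEW (unique so far: 2)
  Token 3: 'desert' -> NEW (unique so far: 3)
  Token 4: 'hard' -> NEW (unique so far: 4)
  Token 5: 'fox' -> NEW (unique so far: 5)
  Token 6: 'those' -> NEW (unique so far: 6)
Unique types: ('above', 'desert', 'fox', 'hard', 'rarely', 'those')
Vocabulary size: 6

6


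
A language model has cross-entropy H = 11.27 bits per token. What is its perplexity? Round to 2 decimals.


Perplexity formula: PP = 2^H
H = 11.27
PP = 2^11.27
Decompose: 2^11.27 = 2^11 * 2^0.27
2^11 = 2048, 2^0.27 ~ 1.2058078
PP ~ 2048 * 1.2058078 = 2469.4943744
Rounded to 2 decimals: 2469.49

2469.49


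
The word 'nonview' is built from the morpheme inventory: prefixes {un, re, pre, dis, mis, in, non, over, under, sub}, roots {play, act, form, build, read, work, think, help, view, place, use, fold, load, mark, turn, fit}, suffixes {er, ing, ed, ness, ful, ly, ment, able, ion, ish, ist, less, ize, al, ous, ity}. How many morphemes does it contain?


Segmenting 'nonview' against the inventory:
  'non' -> prefix (morpheme 1)
  'view' -> root (morpheme 2)
Total morphemes: 2

2


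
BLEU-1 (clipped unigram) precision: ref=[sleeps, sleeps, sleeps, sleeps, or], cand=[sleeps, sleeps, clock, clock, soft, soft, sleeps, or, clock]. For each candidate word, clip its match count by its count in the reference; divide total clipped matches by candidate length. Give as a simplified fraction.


Reference word counts: {'or': 1, 'sleeps': 4}
Checking each candidate word (with clipping):
  'sleeps' -> in reference (ref count 4, used 1/4) -> match (matches: 1)
  'sleeps' -> in reference (ref count 4, used 2/4) -> match (matches: 2)
  'clock' -> not in reference -> no match (matches: 2)
  'clock' -> not in reference -> no match (matches: 2)
  'soft' -> not in reference -> no match (matches: 2)
  'soft' -> not in reference -> no match (matches: 2)
  'sleeps' -> in reference (ref count 4, used 3/4) -> match (matches: 3)
  'or' -> in reference (ref count 1, used 1/1) -> match (matches: 4)
  'clock' -> not in reference -> no match (matches: 4)
Clipped matches: 4, Candidate length: 9
Precision = 4/9

4/9


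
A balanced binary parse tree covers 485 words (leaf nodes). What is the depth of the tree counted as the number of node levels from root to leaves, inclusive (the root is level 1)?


In a balanced binary tree with n leaves the deepest leaf is ceil(log2(n)) edges below the root,
so counting node levels inclusive of root and leaves gives ceil(log2(n)) + 1 levels.
log2(485) = 8.9218
ceil(8.9218) = 9
levels = 9 + 1 = 10

10


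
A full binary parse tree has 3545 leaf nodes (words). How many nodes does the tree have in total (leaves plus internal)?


Leaf nodes (terminals): 3545
Internal nodes = n - 1 = 3545 - 1 = 3544
Total = leaves + internal = 3545 + 3544 = 7089

7089


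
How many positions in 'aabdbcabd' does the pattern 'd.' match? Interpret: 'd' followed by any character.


Pattern: d. means 'd' followed by any character.
Scanning 'aabdbcabd' position-by-position:
  Pos 0: window 'aa' -> no
  Pos 1: window 'ab' -> no
  Pos 2: window 'bd' -> no
  Pos 3: window 'db' -> MATCH
  Pos 4: window 'bc' -> no
  Pos 5: window 'ca' -> no
  Pos 6: window 'ab' -> no
  Pos 7: window 'bd' -> no
  Pos 8: window 'd' -> no
Total matches: 1

1


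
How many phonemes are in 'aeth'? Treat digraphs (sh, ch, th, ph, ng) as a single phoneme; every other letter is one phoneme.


Parsing 'aeth' greedily, digraphs first:
  'a' -> vowel phoneme (phonemes so far: 1)
  'e' -> vowel phoneme (phonemes so far: 2)
  'th' -> digraph (1 consonant phoneme) (phonemes so far: 3)
Total phonemes: 3

3


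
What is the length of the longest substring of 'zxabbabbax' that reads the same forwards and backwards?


Scanning 'zxabbabbax' for palindromic substrings.
Substring at positions 1-9: 'xabbabbax'.
Check: reverse('xabbabbax') = 'xabbabbax' -> palindrome confirmed.
Neighbouring characters ('z' / '-') break symmetry, so it cannot extend further.
No longer palindromic substring exists; longest length = 9

9


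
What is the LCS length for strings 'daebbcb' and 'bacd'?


DP table for LCS of 'daebbcb' and 'bacd':
       b  a  c  d
    0  0  0  0  0
  d 0  0  0  0  1
  a 0  0  1  1  1
  e 0  0  1  1  1
  b 0  1  1  1  1
  b 0  1  1  1  1
  c 0  1  1  2  2
  b 0  1  1  2  2
LCS: 'ac'
LCS length = 2

2


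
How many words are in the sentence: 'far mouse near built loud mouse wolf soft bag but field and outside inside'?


Counting words by splitting on spaces:
  Word 1: 'far'
  Word 2: 'mouse'
  Word 3: 'near'
  Word 4: 'built'
  Word 5: 'loud'
  Word 6: 'mouse'
  Word 7: 'wolf'
  Word 8: 'soft'
  Word 9: 'bag'
  Word 10: 'but'
  Word 11: 'field'
  Word 12: 'and'
  Word 13: 'outside'
  Word 14: 'inside'
Total words: 14

14


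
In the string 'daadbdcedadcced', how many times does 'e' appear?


Scanning 'daadbdcedadcced' for 'e':
  Position 7: 'e' -> MATCH (count: 1)
  Position 13: 'e' -> MATCH (count: 2)
Total occurrences of 'e': 2

2


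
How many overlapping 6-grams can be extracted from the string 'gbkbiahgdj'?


String 'gbkbiahgdj' has length L = 10.
Number of overlapping n-grams = L - n + 1
Substituting: 10 - 6 + 1 = 5

5


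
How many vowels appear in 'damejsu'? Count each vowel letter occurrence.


Scanning each character of 'damejsu':
  Position 1: 'd' -> consonant (running count: 0)
  Position 2: 'a' -> vowel (running count: 1)
  Position 3: 'm' -> consonant (running count: 1)
  Position 4: 'e' -> vowel (running count: 2)
  Position 5: 'j' -> consonant (running count: 2)
  Position 6: 's' -> consonant (running count: 2)
  Position 7: 'u' -> vowel (running count: 3)
Total vowels: 3

3


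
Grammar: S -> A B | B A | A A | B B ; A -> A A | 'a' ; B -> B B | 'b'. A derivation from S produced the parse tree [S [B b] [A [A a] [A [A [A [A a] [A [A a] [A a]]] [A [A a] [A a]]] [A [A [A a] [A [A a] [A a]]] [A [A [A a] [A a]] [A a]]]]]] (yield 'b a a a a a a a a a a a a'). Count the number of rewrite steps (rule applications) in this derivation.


Every bracketed nonterminal node [X ...] in the tree is produced by exactly one rule application.
Reading the tree off as a leftmost derivation:
  Step 1: S  =>  B A   (applied S -> B A)
  Step 2: B A  =>  b A   (applied B -> b)
  Step 3: b A  =>  b A A   (applied A -> A A)
  Step 4: b A A  =>  b a A   (applied A -> a)
  Step 5: b a A  =>  b a A A   (applied A -> A A)
  Step 6: b a A A  =>  b a A A A   (applied A -> A A)
  Step 7: b a A A A  =>  b a A A A A   (applied A -> A A)
  Step 8: b a A A A A  =>  b a a A A A   (applied A -> a)
  Step 9: b a a A A A  =>  b a a A A A A   (applied A -> A A)
  Step 10: b a a A A A A  =>  b a a a A A A   (applied A -> a)
  Step 11: b a a a A A A  =>  b a a a a A A   (applied A -> a)
  Step 12: b a a a a A A  =>  b a a a a A A A   (applied A -> A A)
  Step 13: b a a a a A A A  =>  b a a a a a A A   (applied A -> a)
  Step 14: b a a a a a A A  =>  b a a a a a a A   (applied A -> a)
  Step 15: b a a a a a a A  =>  b a a a a a a A A   (applied A -> A A)
  Step 16: b a a a a a a A A  =>  b a a a a a a A A A   (applied A -> A A)
  Step 17: b a a a a a a A A A  =>  b a a a a a a a A A   (applied A -> a)
  Step 18: b a a a a a a a A A  =>  b a a a a a a a A A A   (applied A -> A A)
  Step 19: b a a a a a a a A A A  =>  b a a a a a a a a A A   (applied A -> a)
  Step 20: b a a a a a a a a A A  =>  b a a a a a a a a a A   (applied A -> a)
  Step 21: b a a a a a a a a a A  =>  b a a a a a a a a a A A   (applied A -> A A)
  Step 22: b a a a a a a a a a A A  =>  b a a a a a a a a a A A A   (applied A -> A A)
  Step 23: b a a a a a a a a a A A A  =>  b a a a a a a a a a a A A   (applied A -> a)
  Step 24: b a a a a a a a a a a A A  =>  b a a a a a a a a a a a A   (applied A -> a)
  Step 25: b a a a a a a a a a a a A  =>  b a a a a a a a a a a a a   (applied A -> a)
Final yield: b a a a a a a a a a a a a
Total rewrite steps: 25

25


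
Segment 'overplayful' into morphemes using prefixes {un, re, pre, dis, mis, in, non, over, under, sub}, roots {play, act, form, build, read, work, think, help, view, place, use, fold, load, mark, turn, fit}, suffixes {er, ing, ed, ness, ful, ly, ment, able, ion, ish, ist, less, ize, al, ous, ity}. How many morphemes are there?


Segmenting 'overplayful' against the inventory:
  'over' -> prefix (morpheme 1)
  'play' -> root (morpheme 2)
  'ful' -> suffix (morpheme 3)
Total morphemes: 3

3


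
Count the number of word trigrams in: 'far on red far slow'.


Word trigrams from [5] words:
  Trigram 1: (far on red)
  Trigram 2: (on red far)
  Trigram 3: (red far slow)
Total word trigrams: 5 - 2 = 3

3


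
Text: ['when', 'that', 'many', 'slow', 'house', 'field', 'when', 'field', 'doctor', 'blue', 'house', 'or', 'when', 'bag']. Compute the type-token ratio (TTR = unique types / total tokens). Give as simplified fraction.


Tokens: 14
Unique types: ('bag', 'blue', 'doctor', 'field', 'house', 'many', 'or', 'slow', 'that', 'when') = 10
TTR = 10/14
Simplify: divide both by 2 -> 5/7
TTR = 5/7

5/7


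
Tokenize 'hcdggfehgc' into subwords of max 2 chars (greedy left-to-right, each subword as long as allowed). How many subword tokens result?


'hcdggfehgc' has 10 characters.
Chunking with max size 2:
  Chunk 1: 'hc' (positions 0-1)
  Chunk 2: 'dg' (positions 2-3)
  Chunk 3: 'gf' (positions 4-5)
  Chunk 4: 'eh' (positions 6-7)
  Chunk 5: 'gc' (positions 8-9)
Total chunks: ceil(10 / 2) = 5

5


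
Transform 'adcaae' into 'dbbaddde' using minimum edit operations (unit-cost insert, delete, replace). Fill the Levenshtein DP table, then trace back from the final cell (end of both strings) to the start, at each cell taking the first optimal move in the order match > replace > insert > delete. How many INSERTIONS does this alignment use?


Edit distance = 6. Backtracking from cell (6, 8) with preference match > replace > insert > delete,
then listing the resulting alignment 'adcaae' -> 'dbbaddde' left to right:
  Step 1: insert 'd' [insertion #1]
  Step 2: insert 'b' [insertion #2]
  Step 3: insert 'b' [insertion #3]
  Step 4: keep 'a'
  Step 5: keep 'd'
  Step 6: delete 'c'
  Step 7: replace a->d
  Step 8: replace a->d
  Step 9: keep 'e'
Total insertions: 3

3


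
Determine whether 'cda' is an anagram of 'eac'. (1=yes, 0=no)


Sort characters of 'cda': 'acd'
Sort characters of 'eac': 'ace'
Sorted forms differ -> they are NOT anagrams
Result: 0

0


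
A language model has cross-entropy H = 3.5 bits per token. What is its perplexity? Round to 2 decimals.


Perplexity formula: PP = 2^H
H = 3.5
PP = 2^3.5
Decompose: 2^3.5 = 2^3 * 2^0.5 = 2^3 * sqrt(2)
2^3 = 8, sqrt(2) ~ 1.4142136
PP ~ 8 * 1.4142136 = 11.3137088
Rounded to 2 decimals: 11.31

11.31


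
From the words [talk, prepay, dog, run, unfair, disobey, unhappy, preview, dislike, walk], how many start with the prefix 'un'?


Checking each word for prefix 'un':
  'talk' -> no (count: 0)
  'prepay' -> no (count: 0)
  'dog' -> no (count: 0)
  'run' -> no (count: 0)
  'unfair' -> YES, starts with 'un' (count: 1)
  'disobey' -> no (count: 1)
  'unhappy' -> YES, starts with 'un' (count: 2)
  'preview' -> no (count: 2)
  'dislike' -> no (count: 2)
  'walk' -> no (count: 2)
Total with prefix 'un': 2

2


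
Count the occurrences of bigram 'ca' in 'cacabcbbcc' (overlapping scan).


Scanning 'cacabcbbcc' for bigram 'ca':
  Position 0: 'ca' -> MATCH
  Position 1: 'ac' -> no
  Position 2: 'ca' -> MATCH
  Position 3: 'ab' -> no
  Position 4: 'bc' -> no
  Position 5: 'cb' -> no
  Position 6: 'bb' -> no
  Position 7: 'bc' -> no
  Position 8: 'cc' -> no
Total matches: 2

2


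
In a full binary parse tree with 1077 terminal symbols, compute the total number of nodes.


Leaf nodes (terminals): 1077
Internal nodes = n - 1 = 1077 - 1 = 1076
Total = leaves + internal = 1077 + 1076 = 2153

2153


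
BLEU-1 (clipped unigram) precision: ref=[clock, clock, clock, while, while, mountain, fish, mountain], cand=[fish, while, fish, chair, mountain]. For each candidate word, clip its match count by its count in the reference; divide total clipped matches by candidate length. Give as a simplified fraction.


Reference word counts: {'clock': 3, 'fish': 1, 'mountain': 2, 'while': 2}
Checking each candidate word (with clipping):
  'fish' -> in reference (ref count 1, used 1/1) -> match (matches: 1)
  'while' -> in reference (ref count 2, used 1/2) -> match (matches: 2)
  'fish' -> ref count 1 already used up (1/1) -> clipped, no match (matches: 2)
  'chair' -> not in reference -> no match (matches: 2)
  'mountain' -> in reference (ref count 2, used 1/2) -> match (matches: 3)
Clipped matches: 3, Candidate length: 5
Precision = 3/5

3/5


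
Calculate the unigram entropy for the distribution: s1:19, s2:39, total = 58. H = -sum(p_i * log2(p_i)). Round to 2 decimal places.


Computing entropy H = -sum(p_i * log2(p_i)):
  s1: p = 19/58 = 0.3276, -p*log2(p) = 0.5274
  s2: p = 39/58 = 0.6724, -p*log2(p) = 0.3850
H = sum of terms = 0.9124
Rounded to 2 decimals: 0.91

0.91


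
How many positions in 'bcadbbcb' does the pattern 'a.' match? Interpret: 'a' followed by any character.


Pattern: a. means 'a' followed by any character.
Scanning 'bcadbbcb' position-by-position:
  Pos 0: window 'bc' -> no
  Pos 1: window 'ca' -> no
  Pos 2: window 'ad' -> MATCH
  Pos 3: window 'db' -> no
  Pos 4: window 'bb' -> no
  Pos 5: window 'bc' -> no
  Pos 6: window 'cb' -> no
  Pos 7: window 'b' -> no
Total matches: 1

1


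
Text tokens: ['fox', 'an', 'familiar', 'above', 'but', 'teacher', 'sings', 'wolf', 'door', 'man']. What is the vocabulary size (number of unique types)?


Listing all tokens and tracking unique types:
  Token 1: 'fox' -> NEW (unique so far: 1)
  Token 2: 'an' -> NEW (unique so far: 2)
  Token 3: 'familiar' -> NEW (unique so far: 3)
  Token 4: 'above' -> NEW (unique so far: 4)
  Token 5: 'but' -> NEW (unique so far: 5)
  Token 6: 'teacher' -> NEW (unique so far: 6)
  Token 7: 'sings' -> NEW (unique so far: 7)
  Token 8: 'wolf' -> NEW (unique so far: 8)
  Token 9: 'door' -> NEW (unique so far: 9)
  Token 10: 'man' -> NEW (unique so far: 10)
Unique types: ('above', 'an', 'but', 'door', 'familiar', 'fox', 'man', 'sings', 'teacher', 'wolf')
Vocabulary size: 10

10


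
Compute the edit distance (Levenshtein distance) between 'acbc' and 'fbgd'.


Building DP table for s1='acbc' (len 4) and s2='fbgd' (len 4):
       f  b  g  d
    0  1  2  3  4
  a 1  1  2  3  4
  c 2  2  2  3  4
  b 3  3  2  3  4
  c 4  4  3  3  4
Edit distance = dp[4][4] = 4

4


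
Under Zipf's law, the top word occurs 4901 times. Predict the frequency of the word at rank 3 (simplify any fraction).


Zipf's law: freq(rank) = f1 / rank
f1 = 4901, rank = 3
freq = 4901 / 3
GCD(4901, 3) = 1
Simplified: 4901/3

4901/3


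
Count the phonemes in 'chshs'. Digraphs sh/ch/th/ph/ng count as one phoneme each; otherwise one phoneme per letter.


Parsing 'chshs' greedily, digraphs first:
  'ch' -> digraph (1 consonant phoneme) (phonemes so far: 1)
  'sh' -> digraph (1 consonant phoneme) (phonemes so far: 2)
  's' -> consonant phoneme (phonemes so far: 3)
Total phonemes: 3

3


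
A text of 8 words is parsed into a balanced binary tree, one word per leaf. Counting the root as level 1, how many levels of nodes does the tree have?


In a balanced binary tree with n leaves the deepest leaf is ceil(log2(n)) edges below the root,
so counting node levels inclusive of root and leaves gives ceil(log2(n)) + 1 levels.
log2(8) = 3.0000
ceil(3.0000) = 3
levels = 3 + 1 = 4

4


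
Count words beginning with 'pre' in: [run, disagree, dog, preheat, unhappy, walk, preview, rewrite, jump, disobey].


Checking each word for prefix 'pre':
  'run' -> no (count: 0)
  'disagree' -> no (count: 0)
  'dog' -> no (count: 0)
  'preheat' -> YES, starts with 'pre' (count: 1)
  'unhappy' -> no (count: 1)
  'walk' -> no (count: 1)
  'preview' -> YES, starts with 'pre' (count: 2)
  'rewrite' -> no (count: 2)
  'jump' -> no (count: 2)
  'disobey' -> no (count: 2)
Total with prefix 'pre': 2

2


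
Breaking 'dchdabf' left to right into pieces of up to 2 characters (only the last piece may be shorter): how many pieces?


'dchdabf' has 7 characters.
Chunking with max size 2:
  Chunk 1: 'dc' (positions 0-1)
  Chunk 2: 'hd' (positions 2-3)
  Chunk 3: 'ab' (positions 4-5)
  Chunk 4: 'f' (positions 6-6)
Total chunks: ceil(7 / 2) = 4

4


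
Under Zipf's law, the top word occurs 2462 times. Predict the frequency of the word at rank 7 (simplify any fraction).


Zipf's law: freq(rank) = f1 / rank
f1 = 2462, rank = 7
freq = 2462 / 7
GCD(2462, 7) = 1
Simplified: 2462/7

2462/7


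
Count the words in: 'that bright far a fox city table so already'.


Counting words by splitting on spaces:
  Word 1: 'that'
  Word 2: 'bright'
  Word 3: 'far'
  Word 4: 'a'
  Word 5: 'fox'
  Word 6: 'city'
  Word 7: 'table'
  Word 8: 'so'
  Word 9: 'already'
Total words: 9

9


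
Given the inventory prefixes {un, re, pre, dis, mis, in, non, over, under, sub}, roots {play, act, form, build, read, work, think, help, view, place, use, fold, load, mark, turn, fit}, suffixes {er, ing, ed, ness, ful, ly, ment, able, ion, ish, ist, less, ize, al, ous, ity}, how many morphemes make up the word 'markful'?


Segmenting 'markful' against the inventory:
  'mark' -> root (morpheme 1)
  'ful' -> suffix (morpheme 2)
Total morphemes: 2

2


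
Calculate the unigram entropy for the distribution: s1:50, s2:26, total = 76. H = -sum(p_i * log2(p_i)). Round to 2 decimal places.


Computing entropy H = -sum(p_i * log2(p_i)):
  s1: p = 50/76 = 0.6579, -p*log2(p) = 0.3974
  s2: p = 26/76 = 0.3421, -p*log2(p) = 0.5294
H = sum of terms = 0.9268
Rounded to 2 decimals: 0.93

0.93


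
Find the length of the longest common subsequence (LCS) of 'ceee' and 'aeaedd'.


DP table for LCS of 'ceee' and 'aeaedd':
       a  e  a  e  d  d
    0  0  0  0  0  0  0
  c 0  0  0  0  0  0  0
  e 0  0  1  1  1  1  1
  e 0  0  1  1  2  2  2
  e 0  0  1  1  2  2  2
LCS: 'ee'
LCS length = 2

2


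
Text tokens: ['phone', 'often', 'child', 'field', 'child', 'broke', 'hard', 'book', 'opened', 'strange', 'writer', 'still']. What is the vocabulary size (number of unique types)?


Listing all tokens and tracking unique types:
  Token 1: 'phone' -> NEW (unique so far: 1)
  Token 2: 'often' -> NEW (unique so far: 2)
  Token 3: 'child' -> NEW (unique so far: 3)
  Token 4: 'field' -> NEW (unique so far: 4)
  Token 5: 'child' -> duplicate (unique so far: 4)
  Token 6: 'broke' -> NEW (unique so far: 5)
  Token 7: 'hard' -> NEW (unique so far: 6)
  Token 8: 'book' -> NEW (unique so far: 7)
  Token 9: 'opened' -> NEW (unique so far: 8)
  Token 10: 'strange' -> NEW (unique so far: 9)
  Token 11: 'writer' -> NEW (unique so far: 10)
  Token 12: 'still' -> NEW (unique so far: 11)
Unique types: ('book', 'broke', 'child', 'field', 'hard', 'often', 'opened', 'phone', 'still', 'strange', 'writer')
Vocabulary size: 11

11


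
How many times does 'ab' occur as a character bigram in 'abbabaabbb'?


Scanning 'abbabaabbb' for bigram 'ab':
  Position 0: 'ab' -> MATCH
  Position 1: 'bb' -> no
  Position 2: 'ba' -> no
  Position 3: 'ab' -> MATCH
  Position 4: 'ba' -> no
  Position 5: 'aa' -> no
  Position 6: 'ab' -> MATCH
  Position 7: 'bb' -> no
  Position 8: 'bb' -> no
Total matches: 3

3


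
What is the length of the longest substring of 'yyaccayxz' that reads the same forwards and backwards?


Scanning 'yyaccayxz' for palindromic substrings.
Substring at positions 1-6: 'yaccay'.
Check: reverse('yaccay') = 'yaccay' -> palindrome confirmed.
Neighbouring characters ('y' / 'x') break symmetry, so it cannot extend further.
No longer palindromic substring exists; longest length = 6

6


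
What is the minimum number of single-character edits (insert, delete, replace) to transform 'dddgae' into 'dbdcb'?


Building DP table for s1='dddgae' (len 6) and s2='dbdcb' (len 5):
       d  b  d  c  b
    0  1  2  3  4  5
  d 1  0  1  2  3  4
  d 2  1  1  1  2  3
  d 3  2  2  1  2  3
  g 4  3  3  2  2  3
  a 5  4  4  3  3  3
  e 6  5  5  4  4  4
Edit distance = dp[6][5] = 4

4


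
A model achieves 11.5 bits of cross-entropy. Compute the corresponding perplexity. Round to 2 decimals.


Perplexity formula: PP = 2^H
H = 11.5
PP = 2^11.5
Decompose: 2^11.5 = 2^11 * 2^0.5 = 2^11 * sqrt(2)
2^11 = 2048, sqrt(2) ~ 1.4142136
PP ~ 2048 * 1.4142136 = 2896.3094528
Rounded to 2 decimals: 2896.31

2896.31


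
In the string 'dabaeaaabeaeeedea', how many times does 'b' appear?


Scanning 'dabaeaaabeaeeedea' for 'b':
  Position 2: 'b' -> MATCH (count: 1)
  Position 8: 'b' -> MATCH (count: 2)
Total occurrences of 'b': 2

2


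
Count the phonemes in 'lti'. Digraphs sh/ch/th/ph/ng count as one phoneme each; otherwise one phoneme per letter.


Parsing 'lti' greedily, digraphs first:
  'l' -> consonant phoneme (phonemes so far: 1)
  't' -> consonant phoneme (phonemes so far: 2)
  'i' -> vowel phoneme (phonemes so far: 3)
Total phonemes: 3

3


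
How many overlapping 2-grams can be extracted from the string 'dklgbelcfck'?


String 'dklgbelcfck' has length L = 11.
Number of overlapping n-grams = L - n + 1
Substituting: 11 - 2 + 1 = 10

10


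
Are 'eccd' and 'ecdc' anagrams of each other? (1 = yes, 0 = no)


Sort characters of 'eccd': 'ccde'
Sort characters of 'ecdc': 'ccde'
Sorted forms match -> they ARE anagrams
Result: 1

1


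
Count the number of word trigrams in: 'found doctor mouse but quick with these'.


Word trigrams from [7] words:
  Trigram 1: (found doctor mouse)
  Trigram 2: (doctor mouse but)
  Trigram 3: (mouse but quick)
  Trigram 4: (but quick with)
  Trigram 5: (quick with these)
Total word trigrams: 7 - 2 = 5

5


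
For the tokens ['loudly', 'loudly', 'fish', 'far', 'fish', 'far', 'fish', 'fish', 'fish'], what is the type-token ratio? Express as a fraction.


Tokens: 9
Unique types: ('far', 'fish', 'loudly') = 3
TTR = 3/9
Simplify: divide both by 3 -> 1/3
TTR = 1/3

1/3


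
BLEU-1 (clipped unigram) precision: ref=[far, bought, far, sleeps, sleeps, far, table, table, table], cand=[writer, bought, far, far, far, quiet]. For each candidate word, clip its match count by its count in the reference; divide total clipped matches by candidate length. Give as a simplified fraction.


Reference word counts: {'bought': 1, 'far': 3, 'sleeps': 2, 'table': 3}
Checking each candidate word (with clipping):
  'writer' -> not in reference -> no match (matches: 0)
  'bought' -> in reference (ref count 1, used 1/1) -> match (matches: 1)
  'far' -> in reference (ref count 3, used 1/3) -> match (matches: 2)
  'far' -> in reference (ref count 3, used 2/3) -> match (matches: 3)
  'far' -> in reference (ref count 3, used 3/3) -> match (matches: 4)
  'quiet' -> not in reference -> no match (matches: 4)
Clipped matches: 4, Candidate length: 6
Precision = 4/6 = 2/3

2/3


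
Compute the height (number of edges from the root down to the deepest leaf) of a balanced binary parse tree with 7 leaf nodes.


In a balanced binary tree with n leaves the deepest leaf is ceil(log2(n)) edges below the root.
log2(7) = 2.8074
ceil(2.8074) = 3
height (edges) = 3

3


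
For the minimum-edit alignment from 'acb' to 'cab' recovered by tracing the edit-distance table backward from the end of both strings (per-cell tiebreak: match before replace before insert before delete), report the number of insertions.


Edit distance = 2. Backtracking from cell (3, 3) with preference match > replace > insert > delete,
then listing the resulting alignment 'acb' -> 'cab' left to right:
  Step 1: replace a->c
  Step 2: replace c->a
  Step 3: keep 'b'
Total insertions: 0

0


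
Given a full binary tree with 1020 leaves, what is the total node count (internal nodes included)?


Leaf nodes (terminals): 1020
Internal nodes = n - 1 = 1020 - 1 = 1019
Total = leaves + internal = 1020 + 1019 = 2039

2039


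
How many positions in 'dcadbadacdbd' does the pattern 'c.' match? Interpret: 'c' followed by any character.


Pattern: c. means 'c' followed by any character.
Scanning 'dcadbadacdbd' position-by-position:
  Pos 0: window 'dc' -> no
  Pos 1: window 'ca' -> MATCH
  Pos 2: window 'ad' -> no
  Pos 3: window 'db' -> no
  Pos 4: window 'ba' -> no
  Pos 5: window 'ad' -> no
  Pos 6: window 'da' -> no
  Pos 7: window 'ac' -> no
  Pos 8: window 'cd' -> MATCH
  Pos 9: window 'db' -> no
  Pos 10: window 'bd' -> no
  Pos 11: window 'd' -> no
Total matches: 2

2


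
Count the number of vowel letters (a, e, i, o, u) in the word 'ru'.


Scanning each character of 'ru':
  Position 1: 'r' -> consonant (running count: 0)
  Position 2: 'u' -> vowel (running count: 1)
Total vowels: 1

1


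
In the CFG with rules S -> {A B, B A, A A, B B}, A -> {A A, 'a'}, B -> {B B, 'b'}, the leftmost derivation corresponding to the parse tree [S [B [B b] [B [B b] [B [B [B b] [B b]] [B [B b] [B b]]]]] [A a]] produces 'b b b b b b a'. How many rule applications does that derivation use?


Every bracketed nonterminal node [X ...] in the tree is produced by exactly one rule application.
Reading the tree off as a leftmost derivation:
  Step 1: S  =>  B A   (applied S -> B A)
  Step 2: B A  =>  B B A   (applied B -> B B)
  Step 3: B B A  =>  b B A   (applied B -> b)
  Step 4: b B A  =>  b B B A   (applied B -> B B)
  Step 5: b B B A  =>  b b B A   (applied B -> b)
  Step 6: b b B A  =>  b b B B A   (applied B -> B B)
  Step 7: b b B B A  =>  b b B B B A   (applied B -> B B)
  Step 8: b b B B B A  =>  b b b B B A   (applied B -> b)
  Step 9: b b b B B A  =>  b b b b B A   (applied B -> b)
  Step 10: b b b b B A  =>  b b b b B B A   (applied B -> B B)
  Step 11: b b b b B B A  =>  b b b b b B A   (applied B -> b)
  Step 12: b b b b b B A  =>  b b b b b b A   (applied B -> b)
  Step 13: b b b b b b A  =>  b b b b b b a   (applied A -> a)
Final yield: b b b b b b a
Total rewrite steps: 13

13


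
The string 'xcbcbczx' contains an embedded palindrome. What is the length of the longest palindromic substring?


Scanning 'xcbcbczx' for palindromic substrings.
Substring at positions 1-5: 'cbcbc'.
Check: reverse('cbcbc') = 'cbcbc' -> palindrome confirmed.
Neighbouring characters ('x' / 'z') break symmetry, so it cannot extend further.
No longer palindromic substring exists; longest length = 5

5


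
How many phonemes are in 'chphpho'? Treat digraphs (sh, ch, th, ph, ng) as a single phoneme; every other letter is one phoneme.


Parsing 'chphpho' greedily, digraphs first:
  'ch' -> digraph (1 consonant phoneme) (phonemes so far: 1)
  'ph' -> digraph (1 consonant phoneme) (phonemes so far: 2)
  'ph' -> digraph (1 consonant phoneme) (phonemes so far: 3)
  'o' -> vowel phoneme (phonemes so far: 4)
Total phonemes: 4

4


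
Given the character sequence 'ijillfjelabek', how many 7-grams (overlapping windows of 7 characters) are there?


String 'ijillfjelabek' has length L = 13.
Number of overlapping n-grams = L - n + 1
Substituting: 13 - 7 + 1 = 7

7


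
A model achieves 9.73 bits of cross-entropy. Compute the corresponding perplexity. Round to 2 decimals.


Perplexity formula: PP = 2^H
H = 9.73
PP = 2^9.73
Decompose: 2^9.73 = 2^9 * 2^0.73
2^9 = 512, 2^0.73 ~ 1.6586391
PP ~ 512 * 1.6586391 = 849.2232192
Rounded to 2 decimals: 849.22

849.22


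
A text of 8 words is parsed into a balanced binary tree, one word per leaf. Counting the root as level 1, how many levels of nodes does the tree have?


In a balanced binary tree with n leaves the deepest leaf is ceil(log2(n)) edges below the root,
so counting node levels inclusive of root and leaves gives ceil(log2(n)) + 1 levels.
log2(8) = 3.0000
ceil(3.0000) = 3
levels = 3 + 1 = 4

4


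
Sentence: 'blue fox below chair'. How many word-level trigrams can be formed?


Word trigrams from [4] words:
  Trigram 1: (blue fox below)
  Trigram 2: (fox below chair)
Total word trigrams: 4 - 2 = 2

2


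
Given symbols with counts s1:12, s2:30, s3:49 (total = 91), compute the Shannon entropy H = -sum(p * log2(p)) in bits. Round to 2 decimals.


Computing entropy H = -sum(p_i * log2(p_i)):
  s1: p = 12/91 = 0.1319, -p*log2(p) = 0.3854
  s2: p = 30/91 = 0.3297, -p*log2(p) = 0.5278
  s3: p = 49/91 = 0.5385, -p*log2(p) = 0.4809
H = sum of terms = 1.3941
Rounded to 2 decimals: 1.39

1.39


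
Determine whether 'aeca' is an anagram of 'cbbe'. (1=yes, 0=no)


Sort characters of 'aeca': 'aace'
Sort characters of 'cbbe': 'bbce'
Sorted forms differ -> they are NOT anagrams
Result: 0

0


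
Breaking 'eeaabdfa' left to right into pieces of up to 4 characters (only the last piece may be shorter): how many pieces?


'eeaabdfa' has 8 characters.
Chunking with max size 4:
  Chunk 1: 'eeaa' (positions 0-3)
  Chunk 2: 'bdfa' (positions 4-7)
Total chunks: ceil(8 / 4) = 2

2


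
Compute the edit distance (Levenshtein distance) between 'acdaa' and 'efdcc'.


Building DP table for s1='acdaa' (len 5) and s2='efdcc' (len 5):
       e  f  d  c  c
    0  1  2  3  4  5
  a 1  1  2  3  4  5
  c 2  2  2  3  3  4
  d 3  3  3  2  3  4
  a 4  4  4  3  3  4
  a 5  5  5  4  4  4
Edit distance = dp[5][5] = 4

4


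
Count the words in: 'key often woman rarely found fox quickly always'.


Counting words by splitting on spaces:
  Word 1: 'key'
  Word 2: 'often'
  Word 3: 'woman'
  Word 4: 'rarely'
  Word 5: 'found'
  Word 6: 'fox'
  Word 7: 'quickly'
  Word 8: 'always'
Total words: 8

8


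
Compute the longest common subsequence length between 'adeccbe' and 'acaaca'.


DP table for LCS of 'adeccbe' and 'acaaca':
       a  c  a  a  c  a
    0  0  0  0  0  0  0
  a 0  1  1  1  1  1  1
  d 0  1  1  1  1  1  1
  e 0  1  1  1  1  1  1
  c 0  1  2  2  2  2  2
  c 0  1  2  2  2  3  3
  b 0  1  2  2  2  3  3
  e 0  1  2  2  2  3  3
LCS: 'acc'
LCS length = 3

3


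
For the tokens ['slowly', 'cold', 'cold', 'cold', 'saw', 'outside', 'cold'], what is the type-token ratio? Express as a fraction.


Tokens: 7
Unique types: ('cold', 'outside', 'saw', 'slowly') = 4
TTR = 4/7
Already in lowest terms.

4/7


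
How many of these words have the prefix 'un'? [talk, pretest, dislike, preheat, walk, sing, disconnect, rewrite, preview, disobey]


Checking each word for prefix 'un':
  'talk' -> no (count: 0)
  'pretest' -> no (count: 0)
  'dislike' -> no (count: 0)
  'preheat' -> no (count: 0)
  'walk' -> no (count: 0)
  'sing' -> no (count: 0)
  'disconnect' -> no (count: 0)
  'rewrite' -> no (count: 0)
  'preview' -> no (count: 0)
  'disobey' -> no (count: 0)
Total with prefix 'un': 0

0


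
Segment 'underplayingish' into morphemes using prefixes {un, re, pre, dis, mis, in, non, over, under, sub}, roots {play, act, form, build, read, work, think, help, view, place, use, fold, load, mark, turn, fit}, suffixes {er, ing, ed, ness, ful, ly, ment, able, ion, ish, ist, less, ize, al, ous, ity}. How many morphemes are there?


Segmenting 'underplayingish' against the inventory:
  'under' -> prefix (morpheme 1)
  'play' -> root (morpheme 2)
  'ing' -> suffix (morpheme 3)
  'ish' -> suffix (morpheme 4)
Total morphemes: 4

4
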